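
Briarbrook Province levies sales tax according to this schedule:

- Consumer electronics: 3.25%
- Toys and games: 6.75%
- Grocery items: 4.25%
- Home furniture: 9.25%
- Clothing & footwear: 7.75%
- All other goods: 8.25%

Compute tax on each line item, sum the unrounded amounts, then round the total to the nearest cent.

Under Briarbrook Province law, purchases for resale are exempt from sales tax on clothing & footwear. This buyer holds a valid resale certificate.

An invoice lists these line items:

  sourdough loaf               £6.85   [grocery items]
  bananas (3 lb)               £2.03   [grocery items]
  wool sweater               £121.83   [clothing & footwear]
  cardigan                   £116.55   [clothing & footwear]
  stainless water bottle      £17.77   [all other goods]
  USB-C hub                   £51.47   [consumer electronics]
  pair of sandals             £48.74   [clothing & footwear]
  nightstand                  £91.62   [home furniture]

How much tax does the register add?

Sourdough loaf £6.85: grocery items → 4.25% → £0.291125
Bananas (3 lb) £2.03: grocery items → 4.25% → £0.086275
Wool sweater £121.83: clothing & footwear, buyer-exempt → 0% → £0.00
Cardigan £116.55: clothing & footwear, buyer-exempt → 0% → £0.00
Stainless water bottle £17.77: all other goods → 8.25% → £1.466025
USB-C hub £51.47: consumer electronics → 3.25% → £1.672775
Pair of sandals £48.74: clothing & footwear, buyer-exempt → 0% → £0.00
Nightstand £91.62: home furniture → 9.25% → £8.47485
Unrounded tax sum = £11.99105 → £11.99

£11.99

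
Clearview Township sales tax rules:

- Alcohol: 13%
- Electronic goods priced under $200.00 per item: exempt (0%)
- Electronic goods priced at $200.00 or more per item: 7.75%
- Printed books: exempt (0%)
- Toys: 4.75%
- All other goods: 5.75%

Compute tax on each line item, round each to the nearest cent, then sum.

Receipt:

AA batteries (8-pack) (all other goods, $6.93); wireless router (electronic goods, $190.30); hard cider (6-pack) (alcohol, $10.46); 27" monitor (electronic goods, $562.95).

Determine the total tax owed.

AA batteries (8-pack) $6.93: all other goods → 5.75% → $0.40
Wireless router $190.30: electronic goods, under $200.00 → 0% → $0.00
Hard cider (6-pack) $10.46: alcohol → 13% → $1.36
27" monitor $562.95: electronic goods, $200.00 or more → 7.75% → $43.63
Total tax = $0.40 + $1.36 + $43.63 = $45.39

$45.39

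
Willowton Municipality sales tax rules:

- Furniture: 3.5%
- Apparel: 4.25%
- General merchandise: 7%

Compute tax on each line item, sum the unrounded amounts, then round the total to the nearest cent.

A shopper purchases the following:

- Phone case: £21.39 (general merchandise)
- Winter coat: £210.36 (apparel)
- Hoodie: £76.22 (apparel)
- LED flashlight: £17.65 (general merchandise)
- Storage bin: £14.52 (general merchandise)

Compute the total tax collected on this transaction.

Phone case £21.39: general merchandise → 7% → £1.4973
Winter coat £210.36: apparel → 4.25% → £8.9403
Hoodie £76.22: apparel → 4.25% → £3.23935
LED flashlight £17.65: general merchandise → 7% → £1.2355
Storage bin £14.52: general merchandise → 7% → £1.0164
Unrounded tax sum = £15.92885 → £15.93

£15.93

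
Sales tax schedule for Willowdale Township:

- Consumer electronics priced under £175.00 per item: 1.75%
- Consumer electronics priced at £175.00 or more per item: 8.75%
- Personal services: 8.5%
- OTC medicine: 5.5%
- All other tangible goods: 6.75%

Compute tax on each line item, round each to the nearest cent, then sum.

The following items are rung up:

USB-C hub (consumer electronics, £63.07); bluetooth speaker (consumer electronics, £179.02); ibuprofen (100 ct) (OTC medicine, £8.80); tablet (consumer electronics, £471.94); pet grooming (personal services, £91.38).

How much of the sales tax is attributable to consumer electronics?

£58.05

USB-C hub £63.07: consumer electronics, under £175.00 → 1.75% → £1.10
Bluetooth speaker £179.02: consumer electronics, £175.00 or more → 8.75% → £15.66
Tablet £471.94: consumer electronics, £175.00 or more → 8.75% → £41.29
Tax on consumer electronics = £1.10 + £15.66 + £41.29 = £58.05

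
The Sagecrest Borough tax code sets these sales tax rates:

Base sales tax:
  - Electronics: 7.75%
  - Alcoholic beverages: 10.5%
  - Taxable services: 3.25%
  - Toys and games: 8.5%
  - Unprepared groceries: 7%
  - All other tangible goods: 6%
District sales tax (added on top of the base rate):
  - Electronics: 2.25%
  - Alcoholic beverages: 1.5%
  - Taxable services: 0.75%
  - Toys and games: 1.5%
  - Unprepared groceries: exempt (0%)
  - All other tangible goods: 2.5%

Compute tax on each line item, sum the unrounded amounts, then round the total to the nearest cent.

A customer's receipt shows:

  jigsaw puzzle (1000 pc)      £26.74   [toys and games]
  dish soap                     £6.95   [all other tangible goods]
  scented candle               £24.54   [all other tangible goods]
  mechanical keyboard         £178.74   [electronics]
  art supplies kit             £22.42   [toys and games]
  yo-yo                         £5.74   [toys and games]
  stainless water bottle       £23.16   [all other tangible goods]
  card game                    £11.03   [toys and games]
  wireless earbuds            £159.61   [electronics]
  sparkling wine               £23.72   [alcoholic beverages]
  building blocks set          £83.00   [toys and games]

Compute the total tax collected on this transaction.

£56.22

Jigsaw puzzle (1000 pc) £26.74: toys and games → 8.5% + 1.5% district = 10% → £2.674
Dish soap £6.95: all other tangible goods → 6% + 2.5% district = 8.5% → £0.59075
Scented candle £24.54: all other tangible goods → 6% + 2.5% district = 8.5% → £2.0859
Mechanical keyboard £178.74: electronics → 7.75% + 2.25% district = 10% → £17.874
Art supplies kit £22.42: toys and games → 8.5% + 1.5% district = 10% → £2.242
Yo-yo £5.74: toys and games → 8.5% + 1.5% district = 10% → £0.574
Stainless water bottle £23.16: all other tangible goods → 6% + 2.5% district = 8.5% → £1.9686
Card game £11.03: toys and games → 8.5% + 1.5% district = 10% → £1.103
Wireless earbuds £159.61: electronics → 7.75% + 2.25% district = 10% → £15.961
Sparkling wine £23.72: alcoholic beverages → 10.5% + 1.5% district = 12% → £2.8464
Building blocks set £83.00: toys and games → 8.5% + 1.5% district = 10% → £8.30
Unrounded tax sum = £56.21965 → £56.22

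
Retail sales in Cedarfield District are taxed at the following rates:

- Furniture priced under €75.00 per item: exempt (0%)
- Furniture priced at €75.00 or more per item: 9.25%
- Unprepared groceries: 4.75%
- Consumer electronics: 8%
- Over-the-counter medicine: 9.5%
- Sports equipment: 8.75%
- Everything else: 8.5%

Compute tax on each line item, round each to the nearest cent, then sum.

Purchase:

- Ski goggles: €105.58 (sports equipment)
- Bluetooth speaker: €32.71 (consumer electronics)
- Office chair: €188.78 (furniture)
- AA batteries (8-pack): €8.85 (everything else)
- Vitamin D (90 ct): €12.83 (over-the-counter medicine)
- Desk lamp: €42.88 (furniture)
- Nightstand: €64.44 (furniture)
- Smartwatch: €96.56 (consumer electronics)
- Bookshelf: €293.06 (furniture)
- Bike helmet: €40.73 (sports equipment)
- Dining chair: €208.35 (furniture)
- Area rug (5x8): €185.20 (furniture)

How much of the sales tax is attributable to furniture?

Office chair €188.78: furniture, €75.00 or more → 9.25% → €17.46
Desk lamp €42.88: furniture, under €75.00 → 0% → €0.00
Nightstand €64.44: furniture, under €75.00 → 0% → €0.00
Bookshelf €293.06: furniture, €75.00 or more → 9.25% → €27.11
Dining chair €208.35: furniture, €75.00 or more → 9.25% → €19.27
Area rug (5x8) €185.20: furniture, €75.00 or more → 9.25% → €17.13
Tax on furniture = €17.46 + €0.00 + €0.00 + €27.11 + €19.27 + €17.13 = €80.97

€80.97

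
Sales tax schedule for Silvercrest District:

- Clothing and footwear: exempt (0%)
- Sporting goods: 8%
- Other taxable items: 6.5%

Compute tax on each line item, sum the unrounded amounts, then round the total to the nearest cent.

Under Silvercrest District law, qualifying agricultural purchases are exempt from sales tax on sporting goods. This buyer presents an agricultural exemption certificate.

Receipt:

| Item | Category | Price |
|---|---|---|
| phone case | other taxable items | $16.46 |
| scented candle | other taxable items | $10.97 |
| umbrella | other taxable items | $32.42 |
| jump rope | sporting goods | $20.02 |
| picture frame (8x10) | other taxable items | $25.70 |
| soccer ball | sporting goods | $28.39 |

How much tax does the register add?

Phone case $16.46: other taxable items → 6.5% → $1.0699
Scented candle $10.97: other taxable items → 6.5% → $0.71305
Umbrella $32.42: other taxable items → 6.5% → $2.1073
Jump rope $20.02: sporting goods, buyer-exempt → 0% → $0.00
Picture frame (8x10) $25.70: other taxable items → 6.5% → $1.6705
Soccer ball $28.39: sporting goods, buyer-exempt → 0% → $0.00
Unrounded tax sum = $5.56075 → $5.56

$5.56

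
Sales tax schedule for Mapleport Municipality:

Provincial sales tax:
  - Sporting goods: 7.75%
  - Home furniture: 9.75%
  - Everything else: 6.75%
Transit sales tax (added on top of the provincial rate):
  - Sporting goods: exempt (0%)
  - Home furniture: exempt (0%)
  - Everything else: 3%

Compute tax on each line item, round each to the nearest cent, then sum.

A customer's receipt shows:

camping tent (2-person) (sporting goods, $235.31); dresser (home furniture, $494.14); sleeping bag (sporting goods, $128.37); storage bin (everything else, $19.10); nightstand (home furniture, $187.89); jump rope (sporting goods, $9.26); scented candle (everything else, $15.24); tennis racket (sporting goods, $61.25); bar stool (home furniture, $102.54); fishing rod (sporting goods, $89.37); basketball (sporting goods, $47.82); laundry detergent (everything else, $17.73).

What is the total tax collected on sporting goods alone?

Camping tent (2-person) $235.31: sporting goods → 7.75% + 0% transit = 7.75% → $18.24
Sleeping bag $128.37: sporting goods → 7.75% + 0% transit = 7.75% → $9.95
Jump rope $9.26: sporting goods → 7.75% + 0% transit = 7.75% → $0.72
Tennis racket $61.25: sporting goods → 7.75% + 0% transit = 7.75% → $4.75
Fishing rod $89.37: sporting goods → 7.75% + 0% transit = 7.75% → $6.93
Basketball $47.82: sporting goods → 7.75% + 0% transit = 7.75% → $3.71
Tax on sporting goods = $18.24 + $9.95 + $0.72 + $4.75 + $6.93 + $3.71 = $44.30

$44.30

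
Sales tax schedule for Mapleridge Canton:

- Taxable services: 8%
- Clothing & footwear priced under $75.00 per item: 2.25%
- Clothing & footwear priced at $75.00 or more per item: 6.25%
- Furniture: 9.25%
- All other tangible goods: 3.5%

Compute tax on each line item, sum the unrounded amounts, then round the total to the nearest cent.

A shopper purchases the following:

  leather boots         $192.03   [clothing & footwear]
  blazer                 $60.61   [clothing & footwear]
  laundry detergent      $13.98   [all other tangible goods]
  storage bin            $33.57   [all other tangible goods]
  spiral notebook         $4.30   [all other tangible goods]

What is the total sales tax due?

$15.18

Leather boots $192.03: clothing & footwear, $75.00 or more → 6.25% → $12.001875
Blazer $60.61: clothing & footwear, under $75.00 → 2.25% → $1.363725
Laundry detergent $13.98: all other tangible goods → 3.5% → $0.4893
Storage bin $33.57: all other tangible goods → 3.5% → $1.17495
Spiral notebook $4.30: all other tangible goods → 3.5% → $0.1505
Unrounded tax sum = $15.18035 → $15.18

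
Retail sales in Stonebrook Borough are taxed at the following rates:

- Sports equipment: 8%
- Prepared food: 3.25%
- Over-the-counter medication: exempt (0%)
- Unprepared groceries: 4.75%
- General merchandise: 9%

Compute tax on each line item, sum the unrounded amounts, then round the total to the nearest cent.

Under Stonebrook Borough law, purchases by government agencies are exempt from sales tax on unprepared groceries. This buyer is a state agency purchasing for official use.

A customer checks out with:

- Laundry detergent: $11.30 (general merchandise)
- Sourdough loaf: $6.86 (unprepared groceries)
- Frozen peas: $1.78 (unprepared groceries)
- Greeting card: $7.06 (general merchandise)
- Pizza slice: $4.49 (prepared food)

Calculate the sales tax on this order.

$1.80

Laundry detergent $11.30: general merchandise → 9% → $1.017
Sourdough loaf $6.86: unprepared groceries, buyer-exempt → 0% → $0.00
Frozen peas $1.78: unprepared groceries, buyer-exempt → 0% → $0.00
Greeting card $7.06: general merchandise → 9% → $0.6354
Pizza slice $4.49: prepared food → 3.25% → $0.145925
Unrounded tax sum = $1.798325 → $1.80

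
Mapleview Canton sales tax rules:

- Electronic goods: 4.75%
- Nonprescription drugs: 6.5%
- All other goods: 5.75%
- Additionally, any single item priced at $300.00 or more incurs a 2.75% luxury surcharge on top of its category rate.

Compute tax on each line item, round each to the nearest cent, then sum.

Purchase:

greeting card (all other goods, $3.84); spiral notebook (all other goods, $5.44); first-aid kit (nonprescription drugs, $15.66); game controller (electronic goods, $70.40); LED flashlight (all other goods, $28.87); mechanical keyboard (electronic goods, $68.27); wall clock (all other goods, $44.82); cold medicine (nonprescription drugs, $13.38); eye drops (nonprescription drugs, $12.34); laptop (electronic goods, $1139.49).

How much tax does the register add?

Greeting card $3.84: all other goods → 5.75% → $0.22
Spiral notebook $5.44: all other goods → 5.75% → $0.31
First-aid kit $15.66: nonprescription drugs → 6.5% → $1.02
Game controller $70.40: electronic goods → 4.75% → $3.34
LED flashlight $28.87: all other goods → 5.75% → $1.66
Mechanical keyboard $68.27: electronic goods → 4.75% → $3.24
Wall clock $44.82: all other goods → 5.75% → $2.58
Cold medicine $13.38: nonprescription drugs → 6.5% → $0.87
Eye drops $12.34: nonprescription drugs → 6.5% → $0.80
Laptop $1139.49: electronic goods → 4.75% + 2.75% surcharge = 7.5% → $85.46
Total tax = $0.22 + $0.31 + $1.02 + $3.34 + $1.66 + $3.24 + $2.58 + $0.87 + $0.80 + $85.46 = $99.50

$99.50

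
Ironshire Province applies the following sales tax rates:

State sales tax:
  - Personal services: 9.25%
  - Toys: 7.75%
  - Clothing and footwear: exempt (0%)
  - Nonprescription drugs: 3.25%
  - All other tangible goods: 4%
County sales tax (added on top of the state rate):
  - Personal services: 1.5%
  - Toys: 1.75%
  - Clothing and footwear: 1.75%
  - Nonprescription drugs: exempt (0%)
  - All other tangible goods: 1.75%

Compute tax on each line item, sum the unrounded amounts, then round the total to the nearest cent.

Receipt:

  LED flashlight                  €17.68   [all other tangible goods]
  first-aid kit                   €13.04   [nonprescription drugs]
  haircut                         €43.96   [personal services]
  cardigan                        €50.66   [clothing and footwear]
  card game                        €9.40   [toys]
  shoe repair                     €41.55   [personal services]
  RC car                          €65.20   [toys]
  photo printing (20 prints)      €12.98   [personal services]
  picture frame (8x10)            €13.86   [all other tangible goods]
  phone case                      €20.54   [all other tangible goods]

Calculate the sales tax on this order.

€21.98

LED flashlight €17.68: all other tangible goods → 4% + 1.75% county = 5.75% → €1.0166
First-aid kit €13.04: nonprescription drugs → 3.25% + 0% county = 3.25% → €0.4238
Haircut €43.96: personal services → 9.25% + 1.5% county = 10.75% → €4.7257
Cardigan €50.66: clothing and footwear → 0% + 1.75% county = 1.75% → €0.88655
Card game €9.40: toys → 7.75% + 1.75% county = 9.5% → €0.893
Shoe repair €41.55: personal services → 9.25% + 1.5% county = 10.75% → €4.466625
RC car €65.20: toys → 7.75% + 1.75% county = 9.5% → €6.194
Photo printing (20 prints) €12.98: personal services → 9.25% + 1.5% county = 10.75% → €1.39535
Picture frame (8x10) €13.86: all other tangible goods → 4% + 1.75% county = 5.75% → €0.79695
Phone case €20.54: all other tangible goods → 4% + 1.75% county = 5.75% → €1.18105
Unrounded tax sum = €21.979625 → €21.98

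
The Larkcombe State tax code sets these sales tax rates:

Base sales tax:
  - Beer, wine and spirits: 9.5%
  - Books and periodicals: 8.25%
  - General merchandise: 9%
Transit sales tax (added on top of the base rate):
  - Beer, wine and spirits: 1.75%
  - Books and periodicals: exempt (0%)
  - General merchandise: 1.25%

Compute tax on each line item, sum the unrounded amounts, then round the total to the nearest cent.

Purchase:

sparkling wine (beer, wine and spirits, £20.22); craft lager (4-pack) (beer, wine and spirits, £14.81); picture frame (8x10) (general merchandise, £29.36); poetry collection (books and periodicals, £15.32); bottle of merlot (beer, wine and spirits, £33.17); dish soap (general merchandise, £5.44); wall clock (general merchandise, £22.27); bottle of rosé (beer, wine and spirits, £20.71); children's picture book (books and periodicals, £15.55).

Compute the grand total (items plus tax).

£195.25

Sparkling wine £20.22: beer, wine and spirits → 9.5% + 1.75% transit = 11.25% → £2.27475
Craft lager (4-pack) £14.81: beer, wine and spirits → 9.5% + 1.75% transit = 11.25% → £1.666125
Picture frame (8x10) £29.36: general merchandise → 9% + 1.25% transit = 10.25% → £3.0094
Poetry collection £15.32: books and periodicals → 8.25% + 0% transit = 8.25% → £1.2639
Bottle of merlot £33.17: beer, wine and spirits → 9.5% + 1.75% transit = 11.25% → £3.731625
Dish soap £5.44: general merchandise → 9% + 1.25% transit = 10.25% → £0.5576
Wall clock £22.27: general merchandise → 9% + 1.25% transit = 10.25% → £2.282675
Bottle of rosé £20.71: beer, wine and spirits → 9.5% + 1.75% transit = 11.25% → £2.329875
Children's picture book £15.55: books and periodicals → 8.25% + 0% transit = 8.25% → £1.282875
Subtotal = £176.85; unrounded tax = £18.398825 → £18.40; total due = £195.25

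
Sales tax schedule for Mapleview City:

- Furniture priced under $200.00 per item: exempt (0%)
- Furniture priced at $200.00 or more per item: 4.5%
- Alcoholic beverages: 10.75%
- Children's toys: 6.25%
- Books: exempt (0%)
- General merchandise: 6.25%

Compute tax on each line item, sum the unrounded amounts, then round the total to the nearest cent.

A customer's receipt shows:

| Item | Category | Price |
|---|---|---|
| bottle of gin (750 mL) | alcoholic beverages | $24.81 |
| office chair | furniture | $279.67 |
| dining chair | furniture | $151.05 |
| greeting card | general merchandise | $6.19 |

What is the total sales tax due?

Bottle of gin (750 mL) $24.81: alcoholic beverages → 10.75% → $2.667075
Office chair $279.67: furniture, $200.00 or more → 4.5% → $12.58515
Dining chair $151.05: furniture, under $200.00 → 0% → $0.00
Greeting card $6.19: general merchandise → 6.25% → $0.386875
Unrounded tax sum = $15.6391 → $15.64

$15.64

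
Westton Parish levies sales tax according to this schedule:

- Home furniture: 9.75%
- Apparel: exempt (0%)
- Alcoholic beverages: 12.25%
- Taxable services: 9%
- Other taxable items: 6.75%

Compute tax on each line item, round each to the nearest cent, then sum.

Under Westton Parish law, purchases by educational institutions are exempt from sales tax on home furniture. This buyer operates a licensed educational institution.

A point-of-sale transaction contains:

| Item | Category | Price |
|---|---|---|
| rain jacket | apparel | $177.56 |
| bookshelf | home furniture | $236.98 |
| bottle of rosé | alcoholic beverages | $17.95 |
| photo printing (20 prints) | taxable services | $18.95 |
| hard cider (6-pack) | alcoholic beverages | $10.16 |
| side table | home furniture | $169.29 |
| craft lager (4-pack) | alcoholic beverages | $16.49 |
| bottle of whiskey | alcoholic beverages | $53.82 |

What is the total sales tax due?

$13.76

Rain jacket $177.56: apparel → 0% → $0.00
Bookshelf $236.98: home furniture, buyer-exempt → 0% → $0.00
Bottle of rosé $17.95: alcoholic beverages → 12.25% → $2.20
Photo printing (20 prints) $18.95: taxable services → 9% → $1.71
Hard cider (6-pack) $10.16: alcoholic beverages → 12.25% → $1.24
Side table $169.29: home furniture, buyer-exempt → 0% → $0.00
Craft lager (4-pack) $16.49: alcoholic beverages → 12.25% → $2.02
Bottle of whiskey $53.82: alcoholic beverages → 12.25% → $6.59
Total tax = $2.20 + $1.71 + $1.24 + $2.02 + $6.59 = $13.76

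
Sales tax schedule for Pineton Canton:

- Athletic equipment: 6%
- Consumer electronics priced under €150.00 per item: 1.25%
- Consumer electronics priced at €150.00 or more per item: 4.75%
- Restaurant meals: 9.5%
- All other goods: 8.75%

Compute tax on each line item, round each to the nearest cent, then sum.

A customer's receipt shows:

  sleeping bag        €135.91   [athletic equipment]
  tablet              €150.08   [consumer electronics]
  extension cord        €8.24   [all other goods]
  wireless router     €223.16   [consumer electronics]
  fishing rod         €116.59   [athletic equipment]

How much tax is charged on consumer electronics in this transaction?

€17.73

Tablet €150.08: consumer electronics, €150.00 or more → 4.75% → €7.13
Wireless router €223.16: consumer electronics, €150.00 or more → 4.75% → €10.60
Tax on consumer electronics = €7.13 + €10.60 = €17.73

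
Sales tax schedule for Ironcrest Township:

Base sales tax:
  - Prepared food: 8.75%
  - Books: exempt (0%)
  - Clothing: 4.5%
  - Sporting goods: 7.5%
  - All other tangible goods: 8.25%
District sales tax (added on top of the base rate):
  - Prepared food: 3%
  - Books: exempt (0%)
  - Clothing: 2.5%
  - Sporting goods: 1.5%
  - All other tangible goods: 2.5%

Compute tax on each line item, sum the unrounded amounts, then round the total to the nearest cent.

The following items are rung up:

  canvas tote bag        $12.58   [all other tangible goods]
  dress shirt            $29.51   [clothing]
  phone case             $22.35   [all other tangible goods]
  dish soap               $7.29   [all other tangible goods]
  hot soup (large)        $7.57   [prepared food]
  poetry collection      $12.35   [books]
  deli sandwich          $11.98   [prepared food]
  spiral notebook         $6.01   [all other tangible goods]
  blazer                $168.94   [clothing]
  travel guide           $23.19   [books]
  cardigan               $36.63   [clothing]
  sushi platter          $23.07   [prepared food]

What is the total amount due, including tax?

Canvas tote bag $12.58: all other tangible goods → 8.25% + 2.5% district = 10.75% → $1.35235
Dress shirt $29.51: clothing → 4.5% + 2.5% district = 7% → $2.0657
Phone case $22.35: all other tangible goods → 8.25% + 2.5% district = 10.75% → $2.402625
Dish soap $7.29: all other tangible goods → 8.25% + 2.5% district = 10.75% → $0.783675
Hot soup (large) $7.57: prepared food → 8.75% + 3% district = 11.75% → $0.889475
Poetry collection $12.35: books → 0% + 0% district = 0% → $0.00
Deli sandwich $11.98: prepared food → 8.75% + 3% district = 11.75% → $1.40765
Spiral notebook $6.01: all other tangible goods → 8.25% + 2.5% district = 10.75% → $0.646075
Blazer $168.94: clothing → 4.5% + 2.5% district = 7% → $11.8258
Travel guide $23.19: books → 0% + 0% district = 0% → $0.00
Cardigan $36.63: clothing → 4.5% + 2.5% district = 7% → $2.5641
Sushi platter $23.07: prepared food → 8.75% + 3% district = 11.75% → $2.710725
Subtotal = $361.47; unrounded tax = $26.648175 → $26.65; total due = $388.12

$388.12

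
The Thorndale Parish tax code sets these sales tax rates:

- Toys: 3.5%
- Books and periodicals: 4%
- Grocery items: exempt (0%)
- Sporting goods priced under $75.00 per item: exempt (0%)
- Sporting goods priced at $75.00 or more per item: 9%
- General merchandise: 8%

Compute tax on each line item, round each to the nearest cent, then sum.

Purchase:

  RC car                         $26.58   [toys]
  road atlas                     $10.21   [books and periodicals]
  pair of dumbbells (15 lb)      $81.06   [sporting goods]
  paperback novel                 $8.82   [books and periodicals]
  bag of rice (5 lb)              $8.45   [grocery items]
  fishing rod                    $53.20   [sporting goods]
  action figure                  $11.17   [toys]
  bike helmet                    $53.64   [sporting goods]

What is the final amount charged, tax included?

RC car $26.58: toys → 3.5% → $0.93
Road atlas $10.21: books and periodicals → 4% → $0.41
Pair of dumbbells (15 lb) $81.06: sporting goods, $75.00 or more → 9% → $7.30
Paperback novel $8.82: books and periodicals → 4% → $0.35
Bag of rice (5 lb) $8.45: grocery items → 0% → $0.00
Fishing rod $53.20: sporting goods, under $75.00 → 0% → $0.00
Action figure $11.17: toys → 3.5% → $0.39
Bike helmet $53.64: sporting goods, under $75.00 → 0% → $0.00
Subtotal = $253.13; tax = $9.38; total due = $262.51

$262.51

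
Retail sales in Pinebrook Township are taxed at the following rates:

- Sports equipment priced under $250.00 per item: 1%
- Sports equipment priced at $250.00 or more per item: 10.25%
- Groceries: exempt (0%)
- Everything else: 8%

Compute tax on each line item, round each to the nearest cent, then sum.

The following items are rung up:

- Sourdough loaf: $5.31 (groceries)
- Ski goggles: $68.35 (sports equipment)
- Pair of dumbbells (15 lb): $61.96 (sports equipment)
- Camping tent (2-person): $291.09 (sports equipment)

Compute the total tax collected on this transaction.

Sourdough loaf $5.31: groceries → 0% → $0.00
Ski goggles $68.35: sports equipment, under $250.00 → 1% → $0.68
Pair of dumbbells (15 lb) $61.96: sports equipment, under $250.00 → 1% → $0.62
Camping tent (2-person) $291.09: sports equipment, $250.00 or more → 10.25% → $29.84
Total tax = $0.68 + $0.62 + $29.84 = $31.14

$31.14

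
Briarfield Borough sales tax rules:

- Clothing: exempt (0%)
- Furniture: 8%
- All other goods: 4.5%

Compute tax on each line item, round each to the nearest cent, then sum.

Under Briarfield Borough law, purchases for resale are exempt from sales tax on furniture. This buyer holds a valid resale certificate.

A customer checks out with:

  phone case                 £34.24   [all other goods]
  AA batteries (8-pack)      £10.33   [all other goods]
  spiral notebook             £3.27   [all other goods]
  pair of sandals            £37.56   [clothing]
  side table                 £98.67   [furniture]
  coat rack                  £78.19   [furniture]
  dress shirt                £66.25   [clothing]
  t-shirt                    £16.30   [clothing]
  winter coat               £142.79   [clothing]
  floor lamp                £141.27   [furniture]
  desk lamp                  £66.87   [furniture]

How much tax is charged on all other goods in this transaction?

Phone case £34.24: all other goods → 4.5% → £1.54
AA batteries (8-pack) £10.33: all other goods → 4.5% → £0.46
Spiral notebook £3.27: all other goods → 4.5% → £0.15
Tax on all other goods = £1.54 + £0.46 + £0.15 = £2.15

£2.15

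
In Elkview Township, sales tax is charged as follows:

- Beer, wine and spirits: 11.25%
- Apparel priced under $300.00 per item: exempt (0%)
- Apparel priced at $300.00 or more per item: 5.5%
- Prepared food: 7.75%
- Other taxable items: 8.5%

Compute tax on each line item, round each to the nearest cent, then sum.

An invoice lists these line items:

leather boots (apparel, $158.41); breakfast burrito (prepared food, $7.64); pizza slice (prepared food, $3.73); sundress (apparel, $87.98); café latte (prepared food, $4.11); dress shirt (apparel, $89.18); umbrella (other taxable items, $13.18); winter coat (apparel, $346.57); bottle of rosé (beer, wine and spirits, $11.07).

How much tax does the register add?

Leather boots $158.41: apparel, under $300.00 → 0% → $0.00
Breakfast burrito $7.64: prepared food → 7.75% → $0.59
Pizza slice $3.73: prepared food → 7.75% → $0.29
Sundress $87.98: apparel, under $300.00 → 0% → $0.00
Café latte $4.11: prepared food → 7.75% → $0.32
Dress shirt $89.18: apparel, under $300.00 → 0% → $0.00
Umbrella $13.18: other taxable items → 8.5% → $1.12
Winter coat $346.57: apparel, $300.00 or more → 5.5% → $19.06
Bottle of rosé $11.07: beer, wine and spirits → 11.25% → $1.25
Total tax = $0.59 + $0.29 + $0.32 + $1.12 + $19.06 + $1.25 = $22.63

$22.63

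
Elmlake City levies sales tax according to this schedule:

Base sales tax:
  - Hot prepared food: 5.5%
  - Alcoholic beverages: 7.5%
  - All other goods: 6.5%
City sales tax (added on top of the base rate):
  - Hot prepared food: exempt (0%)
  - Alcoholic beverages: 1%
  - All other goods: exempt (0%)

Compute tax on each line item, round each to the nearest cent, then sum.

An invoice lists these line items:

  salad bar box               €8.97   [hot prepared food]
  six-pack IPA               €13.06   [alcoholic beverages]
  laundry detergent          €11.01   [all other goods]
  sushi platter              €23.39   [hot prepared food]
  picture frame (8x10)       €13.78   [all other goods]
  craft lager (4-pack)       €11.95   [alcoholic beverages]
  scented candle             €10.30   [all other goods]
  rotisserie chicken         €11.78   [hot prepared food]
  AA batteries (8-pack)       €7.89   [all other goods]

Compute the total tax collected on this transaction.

Salad bar box €8.97: hot prepared food → 5.5% + 0% city = 5.5% → €0.49
Six-pack IPA €13.06: alcoholic beverages → 7.5% + 1% city = 8.5% → €1.11
Laundry detergent €11.01: all other goods → 6.5% + 0% city = 6.5% → €0.72
Sushi platter €23.39: hot prepared food → 5.5% + 0% city = 5.5% → €1.29
Picture frame (8x10) €13.78: all other goods → 6.5% + 0% city = 6.5% → €0.90
Craft lager (4-pack) €11.95: alcoholic beverages → 7.5% + 1% city = 8.5% → €1.02
Scented candle €10.30: all other goods → 6.5% + 0% city = 6.5% → €0.67
Rotisserie chicken €11.78: hot prepared food → 5.5% + 0% city = 5.5% → €0.65
AA batteries (8-pack) €7.89: all other goods → 6.5% + 0% city = 6.5% → €0.51
Total tax = €0.49 + €1.11 + €0.72 + €1.29 + €0.90 + €1.02 + €0.67 + €0.65 + €0.51 = €7.36

€7.36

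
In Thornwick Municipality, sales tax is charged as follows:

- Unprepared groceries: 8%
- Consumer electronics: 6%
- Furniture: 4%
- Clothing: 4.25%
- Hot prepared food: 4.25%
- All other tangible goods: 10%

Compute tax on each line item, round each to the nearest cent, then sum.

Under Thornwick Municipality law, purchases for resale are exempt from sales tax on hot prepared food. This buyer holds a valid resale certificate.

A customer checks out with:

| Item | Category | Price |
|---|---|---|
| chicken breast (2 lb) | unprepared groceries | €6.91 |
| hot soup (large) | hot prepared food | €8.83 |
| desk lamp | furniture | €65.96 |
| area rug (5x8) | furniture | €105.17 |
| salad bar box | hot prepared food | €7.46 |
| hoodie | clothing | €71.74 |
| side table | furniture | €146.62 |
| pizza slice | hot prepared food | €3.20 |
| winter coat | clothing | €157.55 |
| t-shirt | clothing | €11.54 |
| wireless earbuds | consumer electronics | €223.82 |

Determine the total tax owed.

Chicken breast (2 lb) €6.91: unprepared groceries → 8% → €0.55
Hot soup (large) €8.83: hot prepared food, buyer-exempt → 0% → €0.00
Desk lamp €65.96: furniture → 4% → €2.64
Area rug (5x8) €105.17: furniture → 4% → €4.21
Salad bar box €7.46: hot prepared food, buyer-exempt → 0% → €0.00
Hoodie €71.74: clothing → 4.25% → €3.05
Side table €146.62: furniture → 4% → €5.86
Pizza slice €3.20: hot prepared food, buyer-exempt → 0% → €0.00
Winter coat €157.55: clothing → 4.25% → €6.70
T-shirt €11.54: clothing → 4.25% → €0.49
Wireless earbuds €223.82: consumer electronics → 6% → €13.43
Total tax = €0.55 + €2.64 + €4.21 + €3.05 + €5.86 + €6.70 + €0.49 + €13.43 = €36.93

€36.93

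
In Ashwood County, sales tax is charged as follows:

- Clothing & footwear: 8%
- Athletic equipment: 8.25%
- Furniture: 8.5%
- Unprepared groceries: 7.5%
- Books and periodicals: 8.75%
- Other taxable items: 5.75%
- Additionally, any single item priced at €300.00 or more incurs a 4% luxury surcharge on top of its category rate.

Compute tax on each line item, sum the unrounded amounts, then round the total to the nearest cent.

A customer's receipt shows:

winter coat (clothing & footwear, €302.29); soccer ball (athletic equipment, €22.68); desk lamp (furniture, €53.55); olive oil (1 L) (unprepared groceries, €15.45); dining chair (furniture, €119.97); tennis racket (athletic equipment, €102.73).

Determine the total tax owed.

Winter coat €302.29: clothing & footwear → 8% + 4% surcharge = 12% → €36.2748
Soccer ball €22.68: athletic equipment → 8.25% → €1.8711
Desk lamp €53.55: furniture → 8.5% → €4.55175
Olive oil (1 L) €15.45: unprepared groceries → 7.5% → €1.15875
Dining chair €119.97: furniture → 8.5% → €10.19745
Tennis racket €102.73: athletic equipment → 8.25% → €8.475225
Unrounded tax sum = €62.529075 → €62.53

€62.53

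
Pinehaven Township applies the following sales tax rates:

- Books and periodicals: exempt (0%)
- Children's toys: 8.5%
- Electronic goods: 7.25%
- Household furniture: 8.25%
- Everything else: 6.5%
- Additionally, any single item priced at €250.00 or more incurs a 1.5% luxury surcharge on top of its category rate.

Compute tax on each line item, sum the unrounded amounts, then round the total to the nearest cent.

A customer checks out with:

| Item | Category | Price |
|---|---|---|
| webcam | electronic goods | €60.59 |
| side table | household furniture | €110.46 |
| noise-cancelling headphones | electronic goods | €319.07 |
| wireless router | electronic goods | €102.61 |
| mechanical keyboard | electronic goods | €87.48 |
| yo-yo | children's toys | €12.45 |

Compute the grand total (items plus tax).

€748.92

Webcam €60.59: electronic goods → 7.25% → €4.392775
Side table €110.46: household furniture → 8.25% → €9.11295
Noise-cancelling headphones €319.07: electronic goods → 7.25% + 1.5% surcharge = 8.75% → €27.918625
Wireless router €102.61: electronic goods → 7.25% → €7.439225
Mechanical keyboard €87.48: electronic goods → 7.25% → €6.3423
Yo-yo €12.45: children's toys → 8.5% → €1.05825
Subtotal = €692.66; unrounded tax = €56.264125 → €56.26; total due = €748.92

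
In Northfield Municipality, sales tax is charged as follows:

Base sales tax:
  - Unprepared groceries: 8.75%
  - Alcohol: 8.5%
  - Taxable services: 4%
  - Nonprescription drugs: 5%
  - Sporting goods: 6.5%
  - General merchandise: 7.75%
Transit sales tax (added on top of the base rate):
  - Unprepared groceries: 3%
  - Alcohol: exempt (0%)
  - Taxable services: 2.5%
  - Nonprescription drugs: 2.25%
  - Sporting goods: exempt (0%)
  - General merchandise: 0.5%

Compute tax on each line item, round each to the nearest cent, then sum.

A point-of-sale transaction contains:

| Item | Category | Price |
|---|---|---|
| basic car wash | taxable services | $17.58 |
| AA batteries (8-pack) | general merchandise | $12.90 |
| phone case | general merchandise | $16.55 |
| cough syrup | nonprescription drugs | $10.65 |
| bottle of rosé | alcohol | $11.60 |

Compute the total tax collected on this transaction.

Basic car wash $17.58: taxable services → 4% + 2.5% transit = 6.5% → $1.14
AA batteries (8-pack) $12.90: general merchandise → 7.75% + 0.5% transit = 8.25% → $1.06
Phone case $16.55: general merchandise → 7.75% + 0.5% transit = 8.25% → $1.37
Cough syrup $10.65: nonprescription drugs → 5% + 2.25% transit = 7.25% → $0.77
Bottle of rosé $11.60: alcohol → 8.5% + 0% transit = 8.5% → $0.99
Total tax = $1.14 + $1.06 + $1.37 + $0.77 + $0.99 = $5.33

$5.33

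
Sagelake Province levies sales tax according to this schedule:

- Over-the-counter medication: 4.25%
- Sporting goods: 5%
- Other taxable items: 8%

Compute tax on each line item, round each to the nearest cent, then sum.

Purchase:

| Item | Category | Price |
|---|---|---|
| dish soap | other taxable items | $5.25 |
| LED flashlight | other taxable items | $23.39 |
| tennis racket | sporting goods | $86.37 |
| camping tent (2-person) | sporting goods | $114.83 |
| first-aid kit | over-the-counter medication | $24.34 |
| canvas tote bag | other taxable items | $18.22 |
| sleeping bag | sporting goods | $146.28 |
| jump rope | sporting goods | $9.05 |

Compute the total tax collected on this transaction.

Dish soap $5.25: other taxable items → 8% → $0.42
LED flashlight $23.39: other taxable items → 8% → $1.87
Tennis racket $86.37: sporting goods → 5% → $4.32
Camping tent (2-person) $114.83: sporting goods → 5% → $5.74
First-aid kit $24.34: over-the-counter medication → 4.25% → $1.03
Canvas tote bag $18.22: other taxable items → 8% → $1.46
Sleeping bag $146.28: sporting goods → 5% → $7.31
Jump rope $9.05: sporting goods → 5% → $0.45
Total tax = $0.42 + $1.87 + $4.32 + $5.74 + $1.03 + $1.46 + $7.31 + $0.45 = $22.60

$22.60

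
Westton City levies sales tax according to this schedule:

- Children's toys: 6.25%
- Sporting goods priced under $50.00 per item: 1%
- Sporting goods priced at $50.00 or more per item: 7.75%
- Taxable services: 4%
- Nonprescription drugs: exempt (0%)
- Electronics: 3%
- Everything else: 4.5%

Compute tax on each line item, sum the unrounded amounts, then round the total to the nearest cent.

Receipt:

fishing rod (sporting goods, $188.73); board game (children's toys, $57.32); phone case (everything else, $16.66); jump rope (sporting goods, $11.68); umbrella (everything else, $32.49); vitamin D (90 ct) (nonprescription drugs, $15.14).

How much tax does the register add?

$20.54

Fishing rod $188.73: sporting goods, $50.00 or more → 7.75% → $14.626575
Board game $57.32: children's toys → 6.25% → $3.5825
Phone case $16.66: everything else → 4.5% → $0.7497
Jump rope $11.68: sporting goods, under $50.00 → 1% → $0.1168
Umbrella $32.49: everything else → 4.5% → $1.46205
Vitamin D (90 ct) $15.14: nonprescription drugs → 0% → $0.00
Unrounded tax sum = $20.537625 → $20.54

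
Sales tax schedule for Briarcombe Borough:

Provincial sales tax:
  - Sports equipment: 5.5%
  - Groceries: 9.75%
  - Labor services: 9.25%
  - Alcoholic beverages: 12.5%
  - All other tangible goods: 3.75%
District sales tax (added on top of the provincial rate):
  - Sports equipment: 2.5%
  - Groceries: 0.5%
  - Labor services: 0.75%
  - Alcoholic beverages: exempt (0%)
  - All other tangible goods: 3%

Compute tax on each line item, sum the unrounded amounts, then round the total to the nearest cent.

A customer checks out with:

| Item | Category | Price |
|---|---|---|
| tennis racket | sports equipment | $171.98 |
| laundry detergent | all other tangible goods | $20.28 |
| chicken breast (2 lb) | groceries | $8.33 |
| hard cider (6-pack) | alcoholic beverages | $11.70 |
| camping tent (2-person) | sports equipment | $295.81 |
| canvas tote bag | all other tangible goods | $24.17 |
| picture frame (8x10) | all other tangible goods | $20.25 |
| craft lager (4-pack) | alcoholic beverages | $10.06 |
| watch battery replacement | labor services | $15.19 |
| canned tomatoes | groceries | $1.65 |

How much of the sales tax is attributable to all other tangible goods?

Laundry detergent $20.28: all other tangible goods → 3.75% + 3% district = 6.75% → $1.3689
Canvas tote bag $24.17: all other tangible goods → 3.75% + 3% district = 6.75% → $1.631475
Picture frame (8x10) $20.25: all other tangible goods → 3.75% + 3% district = 6.75% → $1.366875
Tax on all other tangible goods: unrounded sum = $4.36725 → $4.37

$4.37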